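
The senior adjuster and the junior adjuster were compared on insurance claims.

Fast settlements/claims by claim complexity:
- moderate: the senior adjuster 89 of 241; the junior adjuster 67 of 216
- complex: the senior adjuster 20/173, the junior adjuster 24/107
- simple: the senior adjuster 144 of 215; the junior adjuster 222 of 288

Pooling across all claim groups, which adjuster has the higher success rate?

the junior adjuster

Moderate: the senior adjuster 89/241 = 36.9%, the junior adjuster 67/216 = 31.0% → the senior adjuster
Complex: the senior adjuster 20/173 = 11.6%, the junior adjuster 24/107 = 22.4% → the junior adjuster
Simple: the senior adjuster 144/215 = 67.0%, the junior adjuster 222/288 = 77.1% → the junior adjuster
Overall: the senior adjuster 253/629 = 40.2%, the junior adjuster 313/611 = 51.2% → the junior adjuster
(Neither sweeps every claim group, but the junior adjuster has the higher pooled rate.)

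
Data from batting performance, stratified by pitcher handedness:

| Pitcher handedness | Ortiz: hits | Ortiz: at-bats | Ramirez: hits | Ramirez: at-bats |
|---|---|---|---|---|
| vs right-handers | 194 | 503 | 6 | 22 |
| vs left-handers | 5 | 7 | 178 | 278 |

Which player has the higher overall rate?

Ramirez

Vs right-handers: Ortiz 194/503 = 38.6%, Ramirez 6/22 = 27.3% → Ortiz
Vs left-handers: Ortiz 5/7 = 71.4%, Ramirez 178/278 = 64.0% → Ortiz
Overall: Ortiz 199/510 = 39.0%, Ramirez 184/300 = 61.3% → Ramirez
(Ortiz wins every pitcher group but Ramirez wins overall — Ortiz's at-bats skew toward the low-rate vs right-handers group.)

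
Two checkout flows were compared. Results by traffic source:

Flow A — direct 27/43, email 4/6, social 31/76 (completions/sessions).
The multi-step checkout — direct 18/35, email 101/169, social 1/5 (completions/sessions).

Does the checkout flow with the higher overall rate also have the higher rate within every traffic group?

Direct: Flow A 27/43 = 62.8%, the multi-step checkout 18/35 = 51.4% → Flow A
Email: Flow A 4/6 = 66.7%, the multi-step checkout 101/169 = 59.8% → Flow A
Social: Flow A 31/76 = 40.8%, the multi-step checkout 1/5 = 20.0% → Flow A
Overall: Flow A 62/125 = 49.6%, the multi-step checkout 120/209 = 57.4% → the multi-step checkout
Flow A wins each traffic group but the multi-step checkout wins overall — the comparison reverses. Flow A's sessions skew toward social, which has a lower base rate.

No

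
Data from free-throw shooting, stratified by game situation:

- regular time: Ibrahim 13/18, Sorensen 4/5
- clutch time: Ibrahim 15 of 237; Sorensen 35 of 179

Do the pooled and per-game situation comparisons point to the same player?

Regular time: Ibrahim 13/18 = 72.2%, Sorensen 4/5 = 80.0% → Sorensen
Clutch time: Ibrahim 15/237 = 6.3%, Sorensen 35/179 = 19.6% → Sorensen
Overall: Ibrahim 28/255 = 11.0%, Sorensen 39/184 = 21.2% → Sorensen
Sorensen wins overall and in every game group — no reversal.

Yes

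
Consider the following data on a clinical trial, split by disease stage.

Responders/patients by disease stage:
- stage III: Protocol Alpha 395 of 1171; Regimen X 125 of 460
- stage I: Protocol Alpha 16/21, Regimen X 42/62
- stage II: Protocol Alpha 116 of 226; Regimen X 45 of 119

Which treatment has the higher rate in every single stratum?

Stage III: Protocol Alpha 395/1171 = 33.7%, Regimen X 125/460 = 27.2% → Protocol Alpha
Stage I: Protocol Alpha 16/21 = 76.2%, Regimen X 42/62 = 67.7% → Protocol Alpha
Stage II: Protocol Alpha 116/226 = 51.3%, Regimen X 45/119 = 37.8% → Protocol Alpha
Protocol Alpha has the higher rate in all 3 groups.

Protocol Alpha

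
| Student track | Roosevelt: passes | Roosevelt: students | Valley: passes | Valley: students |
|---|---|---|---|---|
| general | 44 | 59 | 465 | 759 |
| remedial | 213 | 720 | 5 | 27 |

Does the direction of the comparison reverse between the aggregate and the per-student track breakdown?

General: Roosevelt 44/59 = 74.6%, Valley 465/759 = 61.3% → Roosevelt
Remedial: Roosevelt 213/720 = 29.6%, Valley 5/27 = 18.5% → Roosevelt
Overall: Roosevelt 257/779 = 33.0%, Valley 470/786 = 59.8% → Valley
Roosevelt wins each student group but Valley wins overall — the comparison reverses. Roosevelt's students skew toward remedial, which has a lower base rate.

Yes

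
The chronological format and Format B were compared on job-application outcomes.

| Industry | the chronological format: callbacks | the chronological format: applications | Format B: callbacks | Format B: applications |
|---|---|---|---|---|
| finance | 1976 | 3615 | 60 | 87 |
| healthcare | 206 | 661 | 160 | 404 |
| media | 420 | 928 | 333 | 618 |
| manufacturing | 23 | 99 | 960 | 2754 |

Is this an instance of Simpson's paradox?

Finance: the chronological format 1976/3615 = 54.7%, Format B 60/87 = 69.0% → Format B
Healthcare: the chronological format 206/661 = 31.2%, Format B 160/404 = 39.6% → Format B
Media: the chronological format 420/928 = 45.3%, Format B 333/618 = 53.9% → Format B
Manufacturing: the chronological format 23/99 = 23.2%, Format B 960/2754 = 34.9% → Format B
Overall: the chronological format 2625/5303 = 49.5%, Format B 1513/3863 = 39.2% → the chronological format
Format B wins each industry group but the chronological format wins overall — the comparison reverses. Format B's applications skew toward manufacturing, which has a lower base rate.

Yes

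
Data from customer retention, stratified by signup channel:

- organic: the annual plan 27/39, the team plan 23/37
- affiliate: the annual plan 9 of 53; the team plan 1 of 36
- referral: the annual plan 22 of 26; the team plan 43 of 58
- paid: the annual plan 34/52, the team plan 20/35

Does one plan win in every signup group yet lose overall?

No

Organic: the annual plan 27/39 = 69.2%, the team plan 23/37 = 62.2% → the annual plan
Affiliate: the annual plan 9/53 = 17.0%, the team plan 1/36 = 2.8% → the annual plan
Referral: the annual plan 22/26 = 84.6%, the team plan 43/58 = 74.1% → the annual plan
Paid: the annual plan 34/52 = 65.4%, the team plan 20/35 = 57.1% → the annual plan
Overall: the annual plan 92/170 = 54.1%, the team plan 87/166 = 52.4% → the annual plan
The annual plan wins overall and in every signup group — no reversal.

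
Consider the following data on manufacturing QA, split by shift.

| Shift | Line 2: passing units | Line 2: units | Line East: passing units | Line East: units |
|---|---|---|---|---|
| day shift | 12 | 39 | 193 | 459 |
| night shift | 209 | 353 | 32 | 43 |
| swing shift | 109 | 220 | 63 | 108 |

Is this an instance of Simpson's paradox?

Yes

Day shift: Line 2 12/39 = 30.8%, Line East 193/459 = 42.0% → Line East
Night shift: Line 2 209/353 = 59.2%, Line East 32/43 = 74.4% → Line East
Swing shift: Line 2 109/220 = 49.5%, Line East 63/108 = 58.3% → Line East
Overall: Line 2 330/612 = 53.9%, Line East 288/610 = 47.2% → Line 2
Line East wins each shift group but Line 2 wins overall — the comparison reverses. Line East's units skew toward day shift, which has a lower base rate.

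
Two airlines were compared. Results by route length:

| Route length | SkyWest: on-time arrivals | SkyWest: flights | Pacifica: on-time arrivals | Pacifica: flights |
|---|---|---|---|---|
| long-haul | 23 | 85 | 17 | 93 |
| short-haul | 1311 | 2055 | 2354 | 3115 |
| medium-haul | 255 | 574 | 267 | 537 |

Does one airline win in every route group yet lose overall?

No

Long-haul: SkyWest 23/85 = 27.1%, Pacifica 17/93 = 18.3% → SkyWest
Short-haul: SkyWest 1311/2055 = 63.8%, Pacifica 2354/3115 = 75.6% → Pacifica
Medium-haul: SkyWest 255/574 = 44.4%, Pacifica 267/537 = 49.7% → Pacifica
Overall: SkyWest 1589/2714 = 58.5%, Pacifica 2638/3745 = 70.4% → Pacifica
Neither sweeps: SkyWest wins 1 of 3 groups, Pacifica wins 2. Pacifica wins overall but not every group — no Simpson reversal.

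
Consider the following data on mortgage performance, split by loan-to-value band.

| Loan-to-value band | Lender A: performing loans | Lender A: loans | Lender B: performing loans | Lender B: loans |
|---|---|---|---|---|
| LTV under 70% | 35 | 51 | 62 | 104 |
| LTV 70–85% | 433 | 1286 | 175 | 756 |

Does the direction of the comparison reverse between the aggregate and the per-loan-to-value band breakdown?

No

LTV under 70%: Lender A 35/51 = 68.6%, Lender B 62/104 = 59.6% → Lender A
LTV 70–85%: Lender A 433/1286 = 33.7%, Lender B 175/756 = 23.1% → Lender A
Overall: Lender A 468/1337 = 35.0%, Lender B 237/860 = 27.6% → Lender A
Lender A wins overall and in every loan-to-value group — no reversal.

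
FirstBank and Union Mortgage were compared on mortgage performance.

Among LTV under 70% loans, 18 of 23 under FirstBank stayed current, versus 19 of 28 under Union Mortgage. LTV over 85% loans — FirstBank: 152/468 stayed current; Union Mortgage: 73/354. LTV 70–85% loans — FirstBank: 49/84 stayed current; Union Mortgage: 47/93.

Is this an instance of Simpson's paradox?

LTV under 70%: FirstBank 18/23 = 78.3%, Union Mortgage 19/28 = 67.9% → FirstBank
LTV over 85%: FirstBank 152/468 = 32.5%, Union Mortgage 73/354 = 20.6% → FirstBank
LTV 70–85%: FirstBank 49/84 = 58.3%, Union Mortgage 47/93 = 50.5% → FirstBank
Overall: FirstBank 219/575 = 38.1%, Union Mortgage 139/475 = 29.3% → FirstBank
FirstBank wins overall and in every loan-to-value group — no reversal.

No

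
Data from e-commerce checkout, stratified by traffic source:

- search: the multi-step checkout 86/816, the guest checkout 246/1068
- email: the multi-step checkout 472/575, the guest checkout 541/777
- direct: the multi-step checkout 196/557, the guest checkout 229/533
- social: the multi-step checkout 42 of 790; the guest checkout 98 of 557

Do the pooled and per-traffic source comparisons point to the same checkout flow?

No

Search: the multi-step checkout 86/816 = 10.5%, the guest checkout 246/1068 = 23.0% → the guest checkout
Email: the multi-step checkout 472/575 = 82.1%, the guest checkout 541/777 = 69.6% → the multi-step checkout
Direct: the multi-step checkout 196/557 = 35.2%, the guest checkout 229/533 = 43.0% → the guest checkout
Social: the multi-step checkout 42/790 = 5.3%, the guest checkout 98/557 = 17.6% → the guest checkout
Overall: the multi-step checkout 796/2738 = 29.1%, the guest checkout 1114/2935 = 38.0% → the guest checkout
Neither sweeps: the multi-step checkout wins 1 of 4 groups, the guest checkout wins 3. The guest checkout wins overall but not every group — no Simpson reversal.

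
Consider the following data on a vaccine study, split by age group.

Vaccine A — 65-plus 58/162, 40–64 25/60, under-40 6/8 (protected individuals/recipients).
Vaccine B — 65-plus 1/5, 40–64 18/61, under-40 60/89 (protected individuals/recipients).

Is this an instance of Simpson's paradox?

65-plus: Vaccine A 58/162 = 35.8%, Vaccine B 1/5 = 20.0% → Vaccine A
40–64: Vaccine A 25/60 = 41.7%, Vaccine B 18/61 = 29.5% → Vaccine A
Under-40: Vaccine A 6/8 = 75.0%, Vaccine B 60/89 = 67.4% → Vaccine A
Overall: Vaccine A 89/230 = 38.7%, Vaccine B 79/155 = 51.0% → Vaccine B
Vaccine A wins each age group but Vaccine B wins overall — the comparison reverses. Vaccine A's recipients skew toward 65-plus, which has a lower base rate.

Yes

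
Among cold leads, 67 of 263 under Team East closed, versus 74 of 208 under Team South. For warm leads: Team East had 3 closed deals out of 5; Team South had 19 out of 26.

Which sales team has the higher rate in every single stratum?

Cold: Team East 67/263 = 25.5%, Team South 74/208 = 35.6% → Team South
Warm: Team East 3/5 = 60.0%, Team South 19/26 = 73.1% → Team South
Team South has the higher rate in both groups.

Team South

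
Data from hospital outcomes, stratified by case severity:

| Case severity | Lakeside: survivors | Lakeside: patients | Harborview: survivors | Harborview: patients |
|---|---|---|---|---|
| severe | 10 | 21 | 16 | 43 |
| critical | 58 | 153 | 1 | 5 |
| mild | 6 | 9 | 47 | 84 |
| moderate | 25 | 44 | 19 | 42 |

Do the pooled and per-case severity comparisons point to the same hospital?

Severe: Lakeside 10/21 = 47.6%, Harborview 16/43 = 37.2% → Lakeside
Critical: Lakeside 58/153 = 37.9%, Harborview 1/5 = 20.0% → Lakeside
Mild: Lakeside 6/9 = 66.7%, Harborview 47/84 = 56.0% → Lakeside
Moderate: Lakeside 25/44 = 56.8%, Harborview 19/42 = 45.2% → Lakeside
Overall: Lakeside 99/227 = 43.6%, Harborview 83/174 = 47.7% → Harborview
Lakeside wins each case group but Harborview wins overall — the comparison reverses. Lakeside's patients skew toward critical, which has a lower base rate.

No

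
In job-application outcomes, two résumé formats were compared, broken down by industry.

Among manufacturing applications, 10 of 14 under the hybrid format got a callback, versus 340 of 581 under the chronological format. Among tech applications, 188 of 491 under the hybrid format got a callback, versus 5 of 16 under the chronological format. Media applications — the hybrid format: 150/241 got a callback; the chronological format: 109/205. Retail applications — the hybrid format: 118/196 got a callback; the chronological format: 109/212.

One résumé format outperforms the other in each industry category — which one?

the hybrid format

Manufacturing: the hybrid format 10/14 = 71.4%, the chronological format 340/581 = 58.5% → the hybrid format
Tech: the hybrid format 188/491 = 38.3%, the chronological format 5/16 = 31.2% → the hybrid format
Media: the hybrid format 150/241 = 62.2%, the chronological format 109/205 = 53.2% → the hybrid format
Retail: the hybrid format 118/196 = 60.2%, the chronological format 109/212 = 51.4% → the hybrid format
The hybrid format has the higher rate in all 4 groups.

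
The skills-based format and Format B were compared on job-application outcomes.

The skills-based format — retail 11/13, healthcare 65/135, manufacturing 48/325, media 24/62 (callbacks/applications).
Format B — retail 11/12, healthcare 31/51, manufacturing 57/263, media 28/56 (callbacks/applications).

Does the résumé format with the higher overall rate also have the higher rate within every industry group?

Yes

Retail: the skills-based format 11/13 = 84.6%, Format B 11/12 = 91.7% → Format B
Healthcare: the skills-based format 65/135 = 48.1%, Format B 31/51 = 60.8% → Format B
Manufacturing: the skills-based format 48/325 = 14.8%, Format B 57/263 = 21.7% → Format B
Media: the skills-based format 24/62 = 38.7%, Format B 28/56 = 50.0% → Format B
Overall: the skills-based format 148/535 = 27.7%, Format B 127/382 = 33.2% → Format B
Format B wins overall and in every industry group — no reversal.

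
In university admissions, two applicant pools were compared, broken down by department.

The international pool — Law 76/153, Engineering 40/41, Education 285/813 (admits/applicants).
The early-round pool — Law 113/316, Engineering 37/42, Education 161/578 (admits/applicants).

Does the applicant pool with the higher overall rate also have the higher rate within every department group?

Law: the international pool 76/153 = 49.7%, the early-round pool 113/316 = 35.8% → the international pool
Engineering: the international pool 40/41 = 97.6%, the early-round pool 37/42 = 88.1% → the international pool
Education: the international pool 285/813 = 35.1%, the early-round pool 161/578 = 27.9% → the international pool
Overall: the international pool 401/1007 = 39.8%, the early-round pool 311/936 = 33.2% → the international pool
The international pool wins overall and in every department group — no reversal.

Yes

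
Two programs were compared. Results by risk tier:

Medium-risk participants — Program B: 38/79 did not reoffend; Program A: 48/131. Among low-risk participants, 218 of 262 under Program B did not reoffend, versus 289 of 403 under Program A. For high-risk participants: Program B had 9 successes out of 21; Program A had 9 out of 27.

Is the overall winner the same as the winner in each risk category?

Medium-risk: Program B 38/79 = 48.1%, Program A 48/131 = 36.6% → Program B
Low-risk: Program B 218/262 = 83.2%, Program A 289/403 = 71.7% → Program B
High-risk: Program B 9/21 = 42.9%, Program A 9/27 = 33.3% → Program B
Overall: Program B 265/362 = 73.2%, Program A 346/561 = 61.7% → Program B
Program B wins overall and in every risk group — no reversal.

Yes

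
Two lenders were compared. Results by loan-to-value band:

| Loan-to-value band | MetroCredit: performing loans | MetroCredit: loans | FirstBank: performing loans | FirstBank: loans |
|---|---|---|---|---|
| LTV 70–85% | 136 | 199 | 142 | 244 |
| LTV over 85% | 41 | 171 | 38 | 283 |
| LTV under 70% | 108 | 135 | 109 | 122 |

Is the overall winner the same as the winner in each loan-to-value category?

LTV 70–85%: MetroCredit 136/199 = 68.3%, FirstBank 142/244 = 58.2% → MetroCredit
LTV over 85%: MetroCredit 41/171 = 24.0%, FirstBank 38/283 = 13.4% → MetroCredit
LTV under 70%: MetroCredit 108/135 = 80.0%, FirstBank 109/122 = 89.3% → FirstBank
Overall: MetroCredit 285/505 = 56.4%, FirstBank 289/649 = 44.5% → MetroCredit
Neither sweeps: MetroCredit wins 2 of 3 groups, FirstBank wins 1. MetroCredit wins overall but not every group — no Simpson reversal.

No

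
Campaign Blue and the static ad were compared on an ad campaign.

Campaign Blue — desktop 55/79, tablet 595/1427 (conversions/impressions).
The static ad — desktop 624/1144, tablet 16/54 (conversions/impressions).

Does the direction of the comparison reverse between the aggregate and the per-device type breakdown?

Desktop: Campaign Blue 55/79 = 69.6%, the static ad 624/1144 = 54.5% → Campaign Blue
Tablet: Campaign Blue 595/1427 = 41.7%, the static ad 16/54 = 29.6% → Campaign Blue
Overall: Campaign Blue 650/1506 = 43.2%, the static ad 640/1198 = 53.4% → the static ad
Campaign Blue wins each device group but the static ad wins overall — the comparison reverses. Campaign Blue's impressions skew toward tablet, which has a lower base rate.

Yes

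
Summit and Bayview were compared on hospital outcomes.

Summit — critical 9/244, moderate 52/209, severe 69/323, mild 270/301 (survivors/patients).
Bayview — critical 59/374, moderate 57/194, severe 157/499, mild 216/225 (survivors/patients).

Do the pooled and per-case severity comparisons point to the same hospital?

Critical: Summit 9/244 = 3.7%, Bayview 59/374 = 15.8% → Bayview
Moderate: Summit 52/209 = 24.9%, Bayview 57/194 = 29.4% → Bayview
Severe: Summit 69/323 = 21.4%, Bayview 157/499 = 31.5% → Bayview
Mild: Summit 270/301 = 89.7%, Bayview 216/225 = 96.0% → Bayview
Overall: Summit 400/1077 = 37.1%, Bayview 489/1292 = 37.8% → Bayview
Bayview wins overall and in every case group — no reversal.

Yes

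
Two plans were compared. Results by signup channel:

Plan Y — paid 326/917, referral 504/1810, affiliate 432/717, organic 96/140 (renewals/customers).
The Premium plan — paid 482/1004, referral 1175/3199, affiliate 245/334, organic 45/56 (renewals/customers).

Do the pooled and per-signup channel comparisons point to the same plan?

Yes

Paid: Plan Y 326/917 = 35.6%, the Premium plan 482/1004 = 48.0% → the Premium plan
Referral: Plan Y 504/1810 = 27.8%, the Premium plan 1175/3199 = 36.7% → the Premium plan
Affiliate: Plan Y 432/717 = 60.3%, the Premium plan 245/334 = 73.4% → the Premium plan
Organic: Plan Y 96/140 = 68.6%, the Premium plan 45/56 = 80.4% → the Premium plan
Overall: Plan Y 1358/3584 = 37.9%, the Premium plan 1947/4593 = 42.4% → the Premium plan
The Premium plan wins overall and in every signup group — no reversal.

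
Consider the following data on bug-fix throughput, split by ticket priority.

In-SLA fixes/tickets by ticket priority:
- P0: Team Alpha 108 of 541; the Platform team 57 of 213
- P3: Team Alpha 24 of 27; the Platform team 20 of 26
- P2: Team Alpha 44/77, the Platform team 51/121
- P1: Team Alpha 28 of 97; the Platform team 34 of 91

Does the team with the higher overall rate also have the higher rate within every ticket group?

P0: Team Alpha 108/541 = 20.0%, the Platform team 57/213 = 26.8% → the Platform team
P3: Team Alpha 24/27 = 88.9%, the Platform team 20/26 = 76.9% → Team Alpha
P2: Team Alpha 44/77 = 57.1%, the Platform team 51/121 = 42.1% → Team Alpha
P1: Team Alpha 28/97 = 28.9%, the Platform team 34/91 = 37.4% → the Platform team
Overall: Team Alpha 204/742 = 27.5%, the Platform team 162/451 = 35.9% → the Platform team
Neither sweeps: Team Alpha wins 2 of 4 groups, the Platform team wins 2. The Platform team wins overall but not every group — no Simpson reversal.

No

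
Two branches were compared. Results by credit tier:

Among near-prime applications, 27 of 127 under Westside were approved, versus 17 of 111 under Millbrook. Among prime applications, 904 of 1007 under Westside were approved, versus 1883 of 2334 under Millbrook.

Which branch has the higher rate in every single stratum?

Westside

Near-prime: Westside 27/127 = 21.3%, Millbrook 17/111 = 15.3% → Westside
Prime: Westside 904/1007 = 89.8%, Millbrook 1883/2334 = 80.7% → Westside
Westside has the higher rate in both groups.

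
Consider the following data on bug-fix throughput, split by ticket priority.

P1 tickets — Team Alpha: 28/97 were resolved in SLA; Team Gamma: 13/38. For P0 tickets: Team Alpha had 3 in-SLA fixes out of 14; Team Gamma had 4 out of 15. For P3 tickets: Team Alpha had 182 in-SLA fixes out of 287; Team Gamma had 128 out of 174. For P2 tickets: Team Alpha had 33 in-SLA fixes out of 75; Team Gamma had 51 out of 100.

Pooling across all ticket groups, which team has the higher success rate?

Team Gamma

P1: Team Alpha 28/97 = 28.9%, Team Gamma 13/38 = 34.2% → Team Gamma
P0: Team Alpha 3/14 = 21.4%, Team Gamma 4/15 = 26.7% → Team Gamma
P3: Team Alpha 182/287 = 63.4%, Team Gamma 128/174 = 73.6% → Team Gamma
P2: Team Alpha 33/75 = 44.0%, Team Gamma 51/100 = 51.0% → Team Gamma
Overall: Team Alpha 246/473 = 52.0%, Team Gamma 196/327 = 59.9% → Team Gamma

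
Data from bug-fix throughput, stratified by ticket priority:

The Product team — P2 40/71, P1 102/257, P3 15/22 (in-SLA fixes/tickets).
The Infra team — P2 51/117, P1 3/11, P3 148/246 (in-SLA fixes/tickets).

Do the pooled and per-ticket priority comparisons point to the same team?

P2: the Product team 40/71 = 56.3%, the Infra team 51/117 = 43.6% → the Product team
P1: the Product team 102/257 = 39.7%, the Infra team 3/11 = 27.3% → the Product team
P3: the Product team 15/22 = 68.2%, the Infra team 148/246 = 60.2% → the Product team
Overall: the Product team 157/350 = 44.9%, the Infra team 202/374 = 54.0% → the Infra team
The Product team wins each ticket group but the Infra team wins overall — the comparison reverses. The Product team's tickets skew toward P1, which has a lower base rate.

No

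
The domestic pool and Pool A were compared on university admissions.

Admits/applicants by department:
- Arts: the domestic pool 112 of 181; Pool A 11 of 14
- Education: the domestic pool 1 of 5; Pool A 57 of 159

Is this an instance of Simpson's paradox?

Arts: the domestic pool 112/181 = 61.9%, Pool A 11/14 = 78.6% → Pool A
Education: the domestic pool 1/5 = 20.0%, Pool A 57/159 = 35.8% → Pool A
Overall: the domestic pool 113/186 = 60.8%, Pool A 68/173 = 39.3% → the domestic pool
Pool A wins each department group but the domestic pool wins overall — the comparison reverses. Pool A's applicants skew toward Education, which has a lower base rate.

Yes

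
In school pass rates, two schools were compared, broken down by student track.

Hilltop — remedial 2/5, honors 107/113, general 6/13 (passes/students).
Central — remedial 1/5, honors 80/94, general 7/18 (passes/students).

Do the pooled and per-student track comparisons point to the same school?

Remedial: Hilltop 2/5 = 40.0%, Central 1/5 = 20.0% → Hilltop
Honors: Hilltop 107/113 = 94.7%, Central 80/94 = 85.1% → Hilltop
General: Hilltop 6/13 = 46.2%, Central 7/18 = 38.9% → Hilltop
Overall: Hilltop 115/131 = 87.8%, Central 88/117 = 75.2% → Hilltop
Hilltop wins overall and in every student group — no reversal.

Yes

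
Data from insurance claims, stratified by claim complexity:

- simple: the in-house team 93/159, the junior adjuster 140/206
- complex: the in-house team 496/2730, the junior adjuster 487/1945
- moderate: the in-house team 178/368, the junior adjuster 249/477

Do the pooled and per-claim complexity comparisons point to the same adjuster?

Simple: the in-house team 93/159 = 58.5%, the junior adjuster 140/206 = 68.0% → the junior adjuster
Complex: the in-house team 496/2730 = 18.2%, the junior adjuster 487/1945 = 25.0% → the junior adjuster
Moderate: the in-house team 178/368 = 48.4%, the junior adjuster 249/477 = 52.2% → the junior adjuster
Overall: the in-house team 767/3257 = 23.5%, the junior adjuster 876/2628 = 33.3% → the junior adjuster
The junior adjuster wins overall and in every claim group — no reversal.

Yes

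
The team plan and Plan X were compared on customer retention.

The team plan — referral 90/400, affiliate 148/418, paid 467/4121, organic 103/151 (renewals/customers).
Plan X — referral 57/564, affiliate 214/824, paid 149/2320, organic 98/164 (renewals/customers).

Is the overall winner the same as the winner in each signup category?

Referral: the team plan 90/400 = 22.5%, Plan X 57/564 = 10.1% → the team plan
Affiliate: the team plan 148/418 = 35.4%, Plan X 214/824 = 26.0% → the team plan
Paid: the team plan 467/4121 = 11.3%, Plan X 149/2320 = 6.4% → the team plan
Organic: the team plan 103/151 = 68.2%, Plan X 98/164 = 59.8% → the team plan
Overall: the team plan 808/5090 = 15.9%, Plan X 518/3872 = 13.4% → the team plan
The team plan wins overall and in every signup group — no reversal.

Yes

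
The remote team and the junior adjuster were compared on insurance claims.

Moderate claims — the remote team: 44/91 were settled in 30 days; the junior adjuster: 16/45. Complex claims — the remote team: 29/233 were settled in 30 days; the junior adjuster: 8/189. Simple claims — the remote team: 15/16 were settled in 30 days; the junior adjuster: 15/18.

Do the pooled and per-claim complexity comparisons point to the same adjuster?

Yes

Moderate: the remote team 44/91 = 48.4%, the junior adjuster 16/45 = 35.6% → the remote team
Complex: the remote team 29/233 = 12.4%, the junior adjuster 8/189 = 4.2% → the remote team
Simple: the remote team 15/16 = 93.8%, the junior adjuster 15/18 = 83.3% → the remote team
Overall: the remote team 88/340 = 25.9%, the junior adjuster 39/252 = 15.5% → the remote team
The remote team wins overall and in every claim group — no reversal.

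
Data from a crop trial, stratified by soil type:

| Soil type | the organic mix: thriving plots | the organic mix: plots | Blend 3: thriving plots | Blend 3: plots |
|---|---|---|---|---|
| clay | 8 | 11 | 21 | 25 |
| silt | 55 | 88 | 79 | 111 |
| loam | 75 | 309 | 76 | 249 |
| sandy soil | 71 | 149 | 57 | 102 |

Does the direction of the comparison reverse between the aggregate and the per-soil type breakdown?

No

Clay: the organic mix 8/11 = 72.7%, Blend 3 21/25 = 84.0% → Blend 3
Silt: the organic mix 55/88 = 62.5%, Blend 3 79/111 = 71.2% → Blend 3
Loam: the organic mix 75/309 = 24.3%, Blend 3 76/249 = 30.5% → Blend 3
Sandy soil: the organic mix 71/149 = 47.7%, Blend 3 57/102 = 55.9% → Blend 3
Overall: the organic mix 209/557 = 37.5%, Blend 3 233/487 = 47.8% → Blend 3
Blend 3 wins overall and in every soil group — no reversal.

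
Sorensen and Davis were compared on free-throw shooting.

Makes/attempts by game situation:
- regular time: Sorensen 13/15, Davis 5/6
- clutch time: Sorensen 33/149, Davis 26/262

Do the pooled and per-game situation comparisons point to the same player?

Regular time: Sorensen 13/15 = 86.7%, Davis 5/6 = 83.3% → Sorensen
Clutch time: Sorensen 33/149 = 22.1%, Davis 26/262 = 9.9% → Sorensen
Overall: Sorensen 46/164 = 28.0%, Davis 31/268 = 11.6% → Sorensen
Sorensen wins overall and in every game group — no reversal.

Yes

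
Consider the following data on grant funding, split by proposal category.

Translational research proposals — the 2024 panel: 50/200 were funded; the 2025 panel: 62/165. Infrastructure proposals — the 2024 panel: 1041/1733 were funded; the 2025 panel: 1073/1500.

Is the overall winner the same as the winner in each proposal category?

Yes

Translational research: the 2024 panel 50/200 = 25.0%, the 2025 panel 62/165 = 37.6% → the 2025 panel
Infrastructure: the 2024 panel 1041/1733 = 60.1%, the 2025 panel 1073/1500 = 71.5% → the 2025 panel
Overall: the 2024 panel 1091/1933 = 56.4%, the 2025 panel 1135/1665 = 68.2% → the 2025 panel
The 2025 panel wins overall and in every proposal group — no reversal.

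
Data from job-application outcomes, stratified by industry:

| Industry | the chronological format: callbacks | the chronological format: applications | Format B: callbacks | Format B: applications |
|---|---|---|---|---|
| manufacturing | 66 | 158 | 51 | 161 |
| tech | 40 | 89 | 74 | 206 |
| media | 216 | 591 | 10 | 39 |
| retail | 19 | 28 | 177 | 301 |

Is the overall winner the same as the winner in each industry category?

Manufacturing: the chronological format 66/158 = 41.8%, Format B 51/161 = 31.7% → the chronological format
Tech: the chronological format 40/89 = 44.9%, Format B 74/206 = 35.9% → the chronological format
Media: the chronological format 216/591 = 36.5%, Format B 10/39 = 25.6% → the chronological format
Retail: the chronological format 19/28 = 67.9%, Format B 177/301 = 58.8% → the chronological format
Overall: the chronological format 341/866 = 39.4%, Format B 312/707 = 44.1% → Format B
The chronological format wins each industry group but Format B wins overall — the comparison reverses. The chronological format's applications skew toward media, which has a lower base rate.

No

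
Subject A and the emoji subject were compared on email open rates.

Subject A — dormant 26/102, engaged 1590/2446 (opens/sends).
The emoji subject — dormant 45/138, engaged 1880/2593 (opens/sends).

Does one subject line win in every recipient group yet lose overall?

Dormant: Subject A 26/102 = 25.5%, the emoji subject 45/138 = 32.6% → the emoji subject
Engaged: Subject A 1590/2446 = 65.0%, the emoji subject 1880/2593 = 72.5% → the emoji subject
Overall: Subject A 1616/2548 = 63.4%, the emoji subject 1925/2731 = 70.5% → the emoji subject
The emoji subject wins overall and in every recipient group — no reversal.

No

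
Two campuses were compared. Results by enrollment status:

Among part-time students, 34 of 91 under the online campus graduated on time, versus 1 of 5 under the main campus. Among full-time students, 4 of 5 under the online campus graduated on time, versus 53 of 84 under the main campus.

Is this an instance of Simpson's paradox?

Part-time: the online campus 34/91 = 37.4%, the main campus 1/5 = 20.0% → the online campus
Full-time: the online campus 4/5 = 80.0%, the main campus 53/84 = 63.1% → the online campus
Overall: the online campus 38/96 = 39.6%, the main campus 54/89 = 60.7% → the main campus
The online campus wins each enrollment group but the main campus wins overall — the comparison reverses. The online campus's students skew toward part-time, which has a lower base rate.

Yes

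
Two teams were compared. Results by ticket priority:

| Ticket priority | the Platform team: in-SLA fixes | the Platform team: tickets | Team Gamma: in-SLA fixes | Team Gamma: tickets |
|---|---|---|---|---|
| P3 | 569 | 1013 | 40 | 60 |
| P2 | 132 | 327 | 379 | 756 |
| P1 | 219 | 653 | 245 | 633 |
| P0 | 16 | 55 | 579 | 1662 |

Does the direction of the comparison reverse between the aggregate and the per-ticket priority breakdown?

P3: the Platform team 569/1013 = 56.2%, Team Gamma 40/60 = 66.7% → Team Gamma
P2: the Platform team 132/327 = 40.4%, Team Gamma 379/756 = 50.1% → Team Gamma
P1: the Platform team 219/653 = 33.5%, Team Gamma 245/633 = 38.7% → Team Gamma
P0: the Platform team 16/55 = 29.1%, Team Gamma 579/1662 = 34.8% → Team Gamma
Overall: the Platform team 936/2048 = 45.7%, Team Gamma 1243/3111 = 40.0% → the Platform team
Team Gamma wins each ticket group but the Platform team wins overall — the comparison reverses. Team Gamma's tickets skew toward P0, which has a lower base rate.

Yes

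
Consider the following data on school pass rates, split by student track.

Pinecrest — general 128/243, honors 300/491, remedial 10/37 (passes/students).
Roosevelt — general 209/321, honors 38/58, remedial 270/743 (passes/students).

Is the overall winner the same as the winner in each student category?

No

General: Pinecrest 128/243 = 52.7%, Roosevelt 209/321 = 65.1% → Roosevelt
Honors: Pinecrest 300/491 = 61.1%, Roosevelt 38/58 = 65.5% → Roosevelt
Remedial: Pinecrest 10/37 = 27.0%, Roosevelt 270/743 = 36.3% → Roosevelt
Overall: Pinecrest 438/771 = 56.8%, Roosevelt 517/1122 = 46.1% → Pinecrest
Roosevelt wins each student group but Pinecrest wins overall — the comparison reverses. Roosevelt's students skew toward remedial, which has a lower base rate.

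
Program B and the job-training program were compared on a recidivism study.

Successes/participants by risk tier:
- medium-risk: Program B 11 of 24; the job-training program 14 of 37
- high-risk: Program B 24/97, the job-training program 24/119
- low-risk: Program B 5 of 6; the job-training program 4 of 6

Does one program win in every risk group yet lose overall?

Medium-risk: Program B 11/24 = 45.8%, the job-training program 14/37 = 37.8% → Program B
High-risk: Program B 24/97 = 24.7%, the job-training program 24/119 = 20.2% → Program B
Low-risk: Program B 5/6 = 83.3%, the job-training program 4/6 = 66.7% → Program B
Overall: Program B 40/127 = 31.5%, the job-training program 42/162 = 25.9% → Program B
Program B wins overall and in every risk group — no reversal.

No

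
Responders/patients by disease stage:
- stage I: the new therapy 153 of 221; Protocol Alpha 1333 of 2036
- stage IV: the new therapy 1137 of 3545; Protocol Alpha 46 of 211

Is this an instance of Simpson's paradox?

Stage I: the new therapy 153/221 = 69.2%, Protocol Alpha 1333/2036 = 65.5% → the new therapy
Stage IV: the new therapy 1137/3545 = 32.1%, Protocol Alpha 46/211 = 21.8% → the new therapy
Overall: the new therapy 1290/3766 = 34.3%, Protocol Alpha 1379/2247 = 61.4% → Protocol Alpha
The new therapy wins each disease group but Protocol Alpha wins overall — the comparison reverses. The new therapy's patients skew toward stage IV, which has a lower base rate.

Yes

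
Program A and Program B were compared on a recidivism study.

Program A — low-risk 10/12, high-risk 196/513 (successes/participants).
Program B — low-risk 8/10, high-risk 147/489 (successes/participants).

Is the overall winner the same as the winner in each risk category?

Yes

Low-risk: Program A 10/12 = 83.3%, Program B 8/10 = 80.0% → Program A
High-risk: Program A 196/513 = 38.2%, Program B 147/489 = 30.1% → Program A
Overall: Program A 206/525 = 39.2%, Program B 155/499 = 31.1% → Program A
Program A wins overall and in every risk group — no reversal.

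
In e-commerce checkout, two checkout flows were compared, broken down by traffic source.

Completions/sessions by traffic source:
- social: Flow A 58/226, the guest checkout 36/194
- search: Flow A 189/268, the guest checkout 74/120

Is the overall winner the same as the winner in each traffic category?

Social: Flow A 58/226 = 25.7%, the guest checkout 36/194 = 18.6% → Flow A
Search: Flow A 189/268 = 70.5%, the guest checkout 74/120 = 61.7% → Flow A
Overall: Flow A 247/494 = 50.0%, the guest checkout 110/314 = 35.0% → Flow A
Flow A wins overall and in every traffic group — no reversal.

Yes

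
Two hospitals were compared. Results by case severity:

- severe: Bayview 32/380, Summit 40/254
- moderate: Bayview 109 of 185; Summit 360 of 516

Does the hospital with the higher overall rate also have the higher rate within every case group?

Severe: Bayview 32/380 = 8.4%, Summit 40/254 = 15.7% → Summit
Moderate: Bayview 109/185 = 58.9%, Summit 360/516 = 69.8% → Summit
Overall: Bayview 141/565 = 25.0%, Summit 400/770 = 51.9% → Summit
Summit wins overall and in every case group — no reversal.

Yes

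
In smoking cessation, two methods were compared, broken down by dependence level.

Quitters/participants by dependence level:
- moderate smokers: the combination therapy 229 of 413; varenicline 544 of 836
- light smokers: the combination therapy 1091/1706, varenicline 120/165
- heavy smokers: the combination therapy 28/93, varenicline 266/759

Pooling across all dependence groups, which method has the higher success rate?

Moderate smokers: the combination therapy 229/413 = 55.4%, varenicline 544/836 = 65.1% → varenicline
Light smokers: the combination therapy 1091/1706 = 64.0%, varenicline 120/165 = 72.7% → varenicline
Heavy smokers: the combination therapy 28/93 = 30.1%, varenicline 266/759 = 35.0% → varenicline
Overall: the combination therapy 1348/2212 = 60.9%, varenicline 930/1760 = 52.8% → the combination therapy
(Varenicline wins every dependence group but the combination therapy wins overall — varenicline's participants skew toward the low-rate heavy smokers group.)

the combination therapy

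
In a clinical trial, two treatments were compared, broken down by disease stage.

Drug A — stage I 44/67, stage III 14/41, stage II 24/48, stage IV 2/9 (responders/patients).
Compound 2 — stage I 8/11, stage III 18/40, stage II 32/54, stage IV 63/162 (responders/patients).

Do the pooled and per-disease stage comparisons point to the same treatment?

No

Stage I: Drug A 44/67 = 65.7%, Compound 2 8/11 = 72.7% → Compound 2
Stage III: Drug A 14/41 = 34.1%, Compound 2 18/40 = 45.0% → Compound 2
Stage II: Drug A 24/48 = 50.0%, Compound 2 32/54 = 59.3% → Compound 2
Stage IV: Drug A 2/9 = 22.2%, Compound 2 63/162 = 38.9% → Compound 2
Overall: Drug A 84/165 = 50.9%, Compound 2 121/267 = 45.3% → Drug A
Compound 2 wins each disease group but Drug A wins overall — the comparison reverses. Compound 2's patients skew toward stage IV, which has a lower base rate.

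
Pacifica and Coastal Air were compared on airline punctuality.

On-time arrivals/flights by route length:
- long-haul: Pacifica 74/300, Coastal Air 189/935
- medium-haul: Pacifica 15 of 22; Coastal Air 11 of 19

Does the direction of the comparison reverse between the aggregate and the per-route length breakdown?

Long-haul: Pacifica 74/300 = 24.7%, Coastal Air 189/935 = 20.2% → Pacifica
Medium-haul: Pacifica 15/22 = 68.2%, Coastal Air 11/19 = 57.9% → Pacifica
Overall: Pacifica 89/322 = 27.6%, Coastal Air 200/954 = 21.0% → Pacifica
Pacifica wins overall and in every route group — no reversal.

No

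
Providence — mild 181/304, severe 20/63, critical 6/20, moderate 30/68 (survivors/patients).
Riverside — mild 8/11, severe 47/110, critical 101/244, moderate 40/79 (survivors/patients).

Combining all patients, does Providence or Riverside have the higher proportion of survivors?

Mild: Providence 181/304 = 59.5%, Riverside 8/11 = 72.7% → Riverside
Severe: Providence 20/63 = 31.7%, Riverside 47/110 = 42.7% → Riverside
Critical: Providence 6/20 = 30.0%, Riverside 101/244 = 41.4% → Riverside
Moderate: Providence 30/68 = 44.1%, Riverside 40/79 = 50.6% → Riverside
Overall: Providence 237/455 = 52.1%, Riverside 196/444 = 44.1% → Providence
(Riverside wins every case group but Providence wins overall — Riverside's patients skew toward the low-rate critical group.)

Providence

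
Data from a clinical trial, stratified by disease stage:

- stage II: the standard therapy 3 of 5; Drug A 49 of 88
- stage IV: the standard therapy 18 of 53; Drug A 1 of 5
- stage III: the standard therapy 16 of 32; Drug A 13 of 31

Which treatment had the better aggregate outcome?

Stage II: the standard therapy 3/5 = 60.0%, Drug A 49/88 = 55.7% → the standard therapy
Stage IV: the standard therapy 18/53 = 34.0%, Drug A 1/5 = 20.0% → the standard therapy
Stage III: the standard therapy 16/32 = 50.0%, Drug A 13/31 = 41.9% → the standard therapy
Overall: the standard therapy 37/90 = 41.1%, Drug A 63/124 = 50.8% → Drug A
(The standard therapy wins every disease group but Drug A wins overall — the standard therapy's patients skew toward the low-rate stage IV group.)

Drug A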